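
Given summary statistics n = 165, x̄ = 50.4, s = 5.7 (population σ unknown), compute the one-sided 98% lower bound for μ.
μ ≥ 49.48

Lower bound (one-sided):
t* = 2.070 (one-sided for 98%)
Lower bound = x̄ - t* · s/√n = 50.4 - 2.070 · 5.7/√165 = 49.48

We are 98% confident that μ ≥ 49.48.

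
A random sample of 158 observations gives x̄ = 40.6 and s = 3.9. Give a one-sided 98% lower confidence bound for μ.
μ ≥ 39.96

Lower bound (one-sided):
t* = 2.071 (one-sided for 98%)
Lower bound = x̄ - t* · s/√n = 40.6 - 2.071 · 3.9/√158 = 39.96

We are 98% confident that μ ≥ 39.96.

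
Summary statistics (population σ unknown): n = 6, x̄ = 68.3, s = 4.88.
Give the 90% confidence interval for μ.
(64.29, 72.31)

t-interval (σ unknown):
df = n - 1 = 5
t* = 2.015 for 90% confidence

Margin of error = t* · s/√n = 2.015 · 4.88/√6 = 4.01

CI: (64.29, 72.31)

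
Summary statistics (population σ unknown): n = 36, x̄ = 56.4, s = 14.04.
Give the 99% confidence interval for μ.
(50.03, 62.77)

t-interval (σ unknown):
df = n - 1 = 35
t* = 2.724 for 99% confidence

Margin of error = t* · s/√n = 2.724 · 14.04/√36 = 6.37

CI: (50.03, 62.77)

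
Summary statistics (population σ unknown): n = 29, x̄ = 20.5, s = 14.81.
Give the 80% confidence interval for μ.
(16.89, 24.11)

t-interval (σ unknown):
df = n - 1 = 28
t* = 1.313 for 80% confidence

Margin of error = t* · s/√n = 1.313 · 14.81/√29 = 3.61

CI: (16.89, 24.11)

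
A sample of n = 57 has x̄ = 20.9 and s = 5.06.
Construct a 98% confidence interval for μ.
(19.29, 22.51)

t-interval (σ unknown):
df = n - 1 = 56
t* = 2.395 for 98% confidence

Margin of error = t* · s/√n = 2.395 · 5.06/√57 = 1.61

CI: (19.29, 22.51)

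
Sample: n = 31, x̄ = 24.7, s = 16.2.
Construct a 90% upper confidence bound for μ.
μ ≤ 28.51

Upper bound (one-sided):
t* = 1.310 (one-sided for 90%)
Upper bound = x̄ + t* · s/√n = 24.7 + 1.310 · 16.2/√31 = 28.51

We are 90% confident that μ ≤ 28.51.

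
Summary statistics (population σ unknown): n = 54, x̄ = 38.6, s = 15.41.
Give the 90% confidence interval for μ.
(35.09, 42.11)

t-interval (σ unknown):
df = n - 1 = 53
t* = 1.674 for 90% confidence

Margin of error = t* · s/√n = 1.674 · 15.41/√54 = 3.51

CI: (35.09, 42.11)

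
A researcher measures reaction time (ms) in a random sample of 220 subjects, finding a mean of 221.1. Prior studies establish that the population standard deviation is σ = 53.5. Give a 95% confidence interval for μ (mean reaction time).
(214.03, 228.17)

z-interval (σ known):
z* = 1.960 for 95% confidence

Margin of error = z* · σ/√n = 1.960 · 53.5/√220 = 7.07

CI: (221.1 - 7.07, 221.1 + 7.07) = (214.03, 228.17)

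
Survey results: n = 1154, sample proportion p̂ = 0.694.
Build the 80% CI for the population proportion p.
(0.677, 0.711)

Proportion CI:
SE = √(p̂(1-p̂)/n) = √(0.694 · 0.306 / 1154) = 0.01357

z* = 1.282
Margin = z* · SE = 1.282 · 0.01357 = 0.0174

CI: 0.694 ± 0.0174 = (0.677, 0.711)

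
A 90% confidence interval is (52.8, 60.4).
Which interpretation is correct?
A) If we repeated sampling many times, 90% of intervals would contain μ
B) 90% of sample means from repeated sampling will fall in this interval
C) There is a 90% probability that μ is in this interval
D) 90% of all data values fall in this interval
A

A) Correct — this is the frequentist long-run coverage interpretation.
B) Wrong — coverage applies to intervals containing μ, not to future x̄ values.
C) Wrong — μ is fixed; the randomness lives in the interval, not in μ.
D) Wrong — a CI is about the parameter μ, not individual data values.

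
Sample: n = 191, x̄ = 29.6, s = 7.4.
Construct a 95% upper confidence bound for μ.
μ ≤ 30.49

Upper bound (one-sided):
t* = 1.653 (one-sided for 95%)
Upper bound = x̄ + t* · s/√n = 29.6 + 1.653 · 7.4/√191 = 30.49

We are 95% confident that μ ≤ 30.49.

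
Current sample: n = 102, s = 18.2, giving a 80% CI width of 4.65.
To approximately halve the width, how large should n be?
n ≈ 408

CI width ∝ 1/√n
To reduce width by factor 2, need √n to grow by 2 → need 2² = 4 times as many samples.

Current: n = 102, width = 4.65
New: n = 408, width ≈ 2.31

Width reduced by factor of 4.65/2.31 = 2.01.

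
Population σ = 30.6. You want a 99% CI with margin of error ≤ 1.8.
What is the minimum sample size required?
n ≥ 1918

For margin E ≤ 1.8:
n ≥ (z* · σ / E)²
n ≥ (2.576 · 30.6 / 1.8)²
n ≥ 1917.74

Minimum n = 1918 (rounding up)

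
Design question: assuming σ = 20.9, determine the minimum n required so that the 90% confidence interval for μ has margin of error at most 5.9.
n ≥ 34

For margin E ≤ 5.9:
n ≥ (z* · σ / E)²
n ≥ (1.645 · 20.9 / 5.9)²
n ≥ 33.96

Minimum n = 34 (rounding up)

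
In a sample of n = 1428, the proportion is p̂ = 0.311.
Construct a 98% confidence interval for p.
(0.283, 0.339)

Proportion CI:
SE = √(p̂(1-p̂)/n) = √(0.311 · 0.689 / 1428) = 0.01225

z* = 2.326
Margin = z* · SE = 2.326 · 0.01225 = 0.0285

CI: 0.311 ± 0.0285 = (0.283, 0.339)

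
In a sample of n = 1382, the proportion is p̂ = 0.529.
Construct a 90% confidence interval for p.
(0.507, 0.551)

Proportion CI:
SE = √(p̂(1-p̂)/n) = √(0.529 · 0.471 / 1382) = 0.01343

z* = 1.645
Margin = z* · SE = 1.645 · 0.01343 = 0.0221

CI: 0.529 ± 0.0221 = (0.507, 0.551)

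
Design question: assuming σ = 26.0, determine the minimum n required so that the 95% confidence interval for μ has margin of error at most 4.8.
n ≥ 113

For margin E ≤ 4.8:
n ≥ (z* · σ / E)²
n ≥ (1.960 · 26.0 / 4.8)²
n ≥ 112.71

Minimum n = 113 (rounding up)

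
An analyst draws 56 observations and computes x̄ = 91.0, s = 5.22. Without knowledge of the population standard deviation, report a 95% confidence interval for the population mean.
(89.60, 92.40)

t-interval (σ unknown):
df = n - 1 = 55
t* = 2.004 for 95% confidence

Margin of error = t* · s/√n = 2.004 · 5.22/√56 = 1.40

CI: (89.60, 92.40)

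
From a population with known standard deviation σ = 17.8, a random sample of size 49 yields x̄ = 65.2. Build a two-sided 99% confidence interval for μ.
(58.65, 71.75)

z-interval (σ known):
z* = 2.576 for 99% confidence

Margin of error = z* · σ/√n = 2.576 · 17.8/√49 = 6.55

CI: (65.2 - 6.55, 65.2 + 6.55) = (58.65, 71.75)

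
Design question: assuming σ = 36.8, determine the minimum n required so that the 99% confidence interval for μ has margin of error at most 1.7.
n ≥ 3110

For margin E ≤ 1.7:
n ≥ (z* · σ / E)²
n ≥ (2.576 · 36.8 / 1.7)²
n ≥ 3109.49

Minimum n = 3110 (rounding up)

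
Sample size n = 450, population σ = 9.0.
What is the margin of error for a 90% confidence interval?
Margin of error = 0.70

Margin of error = z* · σ/√n
= 1.645 · 9.0/√450
= 1.645 · 9.0/21.2132
= 0.70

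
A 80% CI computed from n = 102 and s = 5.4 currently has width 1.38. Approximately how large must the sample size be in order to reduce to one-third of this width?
n ≈ 918

CI width ∝ 1/√n
To reduce width by factor 3, need √n to grow by 3 → need 3² = 9 times as many samples.

Current: n = 102, width = 1.38
New: n = 918, width ≈ 0.46

Width reduced by factor of 1.38/0.46 = 3.00.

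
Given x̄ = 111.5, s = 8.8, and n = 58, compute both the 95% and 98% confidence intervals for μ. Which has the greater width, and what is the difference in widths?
98% CI is wider by 0.90

df = 57
95% CI: t* = 2.002, (109.19, 113.81), width = 2 · t* · s/√n = 4.63
98% CI: t* = 2.394, (108.73, 114.27), width = 2 · t* · s/√n = 5.53

The 98% CI is wider by 5.53 - 4.63 = 0.90.
Higher confidence requires a wider interval.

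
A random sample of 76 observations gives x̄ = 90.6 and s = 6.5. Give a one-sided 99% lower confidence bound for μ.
μ ≥ 88.83

Lower bound (one-sided):
t* = 2.377 (one-sided for 99%)
Lower bound = x̄ - t* · s/√n = 90.6 - 2.377 · 6.5/√76 = 88.83

We are 99% confident that μ ≥ 88.83.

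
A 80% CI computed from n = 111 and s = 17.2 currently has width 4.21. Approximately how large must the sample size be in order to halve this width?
n ≈ 444

CI width ∝ 1/√n
To reduce width by factor 2, need √n to grow by 2 → need 2² = 4 times as many samples.

Current: n = 111, width = 4.21
New: n = 444, width ≈ 2.09

Width reduced by factor of 4.21/2.09 = 2.01.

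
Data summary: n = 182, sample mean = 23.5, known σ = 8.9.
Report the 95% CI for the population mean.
(22.21, 24.79)

z-interval (σ known):
z* = 1.960 for 95% confidence

Margin of error = z* · σ/√n = 1.960 · 8.9/√182 = 1.29

CI: (23.5 - 1.29, 23.5 + 1.29) = (22.21, 24.79)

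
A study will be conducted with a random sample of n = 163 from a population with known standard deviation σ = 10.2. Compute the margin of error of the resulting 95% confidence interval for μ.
Margin of error = 1.57

Margin of error = z* · σ/√n
= 1.960 · 10.2/√163
= 1.960 · 10.2/12.7671
= 1.57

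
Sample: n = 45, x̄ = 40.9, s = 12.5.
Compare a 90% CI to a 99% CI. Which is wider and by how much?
99% CI is wider by 3.77

df = 44
90% CI: t* = 1.680, (37.77, 44.03), width = 2 · t* · s/√n = 6.26
99% CI: t* = 2.692, (35.88, 45.92), width = 2 · t* · s/√n = 10.03

The 99% CI is wider by 10.03 - 6.26 = 3.77.
Higher confidence requires a wider interval.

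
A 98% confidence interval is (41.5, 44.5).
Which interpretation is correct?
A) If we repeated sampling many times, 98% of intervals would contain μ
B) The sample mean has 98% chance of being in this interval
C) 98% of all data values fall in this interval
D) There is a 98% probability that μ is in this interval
A

A) Correct — this is the frequentist long-run coverage interpretation.
B) Wrong — x̄ is observed and sits in the interval by construction.
C) Wrong — a CI is about the parameter μ, not individual data values.
D) Wrong — μ is fixed; the randomness lives in the interval, not in μ.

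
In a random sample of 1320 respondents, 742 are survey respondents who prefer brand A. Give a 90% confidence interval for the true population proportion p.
(0.540, 0.585)

Proportion CI:
p̂ = 742/1320 = 0.56212
SE = √(p̂(1-p̂)/n) = √(0.56212 · 0.43788 / 1320) = 0.01366

z* = 1.645
Margin = z* · SE = 1.645 · 0.01366 = 0.0225

CI: 0.56212 ± 0.0225 = (0.540, 0.585)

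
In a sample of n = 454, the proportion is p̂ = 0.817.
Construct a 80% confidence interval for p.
(0.794, 0.840)

Proportion CI:
SE = √(p̂(1-p̂)/n) = √(0.817 · 0.183 / 454) = 0.01815

z* = 1.282
Margin = z* · SE = 1.282 · 0.01815 = 0.0233

CI: 0.817 ± 0.0233 = (0.794, 0.840)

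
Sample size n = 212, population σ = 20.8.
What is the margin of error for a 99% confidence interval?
Margin of error = 3.68

Margin of error = z* · σ/√n
= 2.576 · 20.8/√212
= 2.576 · 20.8/14.5602
= 3.68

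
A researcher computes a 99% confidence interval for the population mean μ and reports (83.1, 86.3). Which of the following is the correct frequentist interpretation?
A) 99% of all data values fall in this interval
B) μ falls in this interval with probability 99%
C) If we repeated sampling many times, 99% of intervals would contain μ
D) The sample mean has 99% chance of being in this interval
C

A) Wrong — a CI is about the parameter μ, not individual data values.
B) Wrong — μ is fixed; the randomness lives in the interval, not in μ.
C) Correct — this is the frequentist long-run coverage interpretation.
D) Wrong — x̄ is observed and sits in the interval by construction.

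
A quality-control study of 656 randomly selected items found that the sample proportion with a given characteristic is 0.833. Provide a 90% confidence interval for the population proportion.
(0.809, 0.857)

Proportion CI:
SE = √(p̂(1-p̂)/n) = √(0.833 · 0.167 / 656) = 0.01456

z* = 1.645
Margin = z* · SE = 1.645 · 0.01456 = 0.0240

CI: 0.833 ± 0.0240 = (0.809, 0.857)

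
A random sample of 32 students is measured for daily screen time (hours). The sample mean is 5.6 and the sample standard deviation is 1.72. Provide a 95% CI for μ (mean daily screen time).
(4.98, 6.22)

t-interval (σ unknown):
df = n - 1 = 31
t* = 2.040 for 95% confidence

Margin of error = t* · s/√n = 2.040 · 1.72/√32 = 0.62

CI: (4.98, 6.22)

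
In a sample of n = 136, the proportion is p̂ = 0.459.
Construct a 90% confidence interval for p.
(0.389, 0.529)

Proportion CI:
SE = √(p̂(1-p̂)/n) = √(0.459 · 0.541 / 136) = 0.04273

z* = 1.645
Margin = z* · SE = 1.645 · 0.04273 = 0.0703

CI: 0.459 ± 0.0703 = (0.389, 0.529)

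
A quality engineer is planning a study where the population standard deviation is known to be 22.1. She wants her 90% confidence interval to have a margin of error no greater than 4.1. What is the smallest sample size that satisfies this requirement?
n ≥ 79

For margin E ≤ 4.1:
n ≥ (z* · σ / E)²
n ≥ (1.645 · 22.1 / 4.1)²
n ≥ 78.62

Minimum n = 79 (rounding up)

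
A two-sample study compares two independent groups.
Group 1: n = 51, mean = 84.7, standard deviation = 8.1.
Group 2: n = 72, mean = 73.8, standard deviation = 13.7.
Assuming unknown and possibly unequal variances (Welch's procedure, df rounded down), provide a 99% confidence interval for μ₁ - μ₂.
(5.73, 16.07)

Difference: x̄₁ - x̄₂ = 10.90
SE = √(s₁²/n₁ + s₂²/n₂) = √(8.1²/51 + 13.7²/72) = 1.9731
df = 117.67 → 117 (Welch–Satterthwaite, rounded down)
t* = 2.619

CI: 10.90 ± 2.619 · 1.9731 = 10.90 ± 5.17 = (5.73, 16.07)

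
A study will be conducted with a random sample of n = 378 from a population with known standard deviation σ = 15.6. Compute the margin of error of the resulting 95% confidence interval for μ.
Margin of error = 1.57

Margin of error = z* · σ/√n
= 1.960 · 15.6/√378
= 1.960 · 15.6/19.4422
= 1.57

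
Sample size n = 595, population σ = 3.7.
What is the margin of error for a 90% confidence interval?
Margin of error = 0.25

Margin of error = z* · σ/√n
= 1.645 · 3.7/√595
= 1.645 · 3.7/24.3926
= 0.25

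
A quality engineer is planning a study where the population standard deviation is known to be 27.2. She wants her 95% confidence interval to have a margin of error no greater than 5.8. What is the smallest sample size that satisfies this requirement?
n ≥ 85

For margin E ≤ 5.8:
n ≥ (z* · σ / E)²
n ≥ (1.960 · 27.2 / 5.8)²
n ≥ 84.49

Minimum n = 85 (rounding up)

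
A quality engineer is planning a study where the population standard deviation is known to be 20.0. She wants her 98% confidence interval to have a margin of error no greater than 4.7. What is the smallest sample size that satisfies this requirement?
n ≥ 98

For margin E ≤ 4.7:
n ≥ (z* · σ / E)²
n ≥ (2.326 · 20.0 / 4.7)²
n ≥ 97.97

Minimum n = 98 (rounding up)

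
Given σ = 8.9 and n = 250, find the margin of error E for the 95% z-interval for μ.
Margin of error = 1.10

Margin of error = z* · σ/√n
= 1.960 · 8.9/√250
= 1.960 · 8.9/15.8114
= 1.10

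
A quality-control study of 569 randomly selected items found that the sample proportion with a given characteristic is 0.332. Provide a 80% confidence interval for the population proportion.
(0.307, 0.357)

Proportion CI:
SE = √(p̂(1-p̂)/n) = √(0.332 · 0.668 / 569) = 0.01974

z* = 1.282
Margin = z* · SE = 1.282 · 0.01974 = 0.0253

CI: 0.332 ± 0.0253 = (0.307, 0.357)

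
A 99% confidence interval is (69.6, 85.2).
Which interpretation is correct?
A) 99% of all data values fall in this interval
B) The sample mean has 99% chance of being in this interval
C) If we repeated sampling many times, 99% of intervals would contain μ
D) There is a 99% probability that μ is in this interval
C

A) Wrong — a CI is about the parameter μ, not individual data values.
B) Wrong — x̄ is observed and sits in the interval by construction.
C) Correct — this is the frequentist long-run coverage interpretation.
D) Wrong — μ is fixed; the randomness lives in the interval, not in μ.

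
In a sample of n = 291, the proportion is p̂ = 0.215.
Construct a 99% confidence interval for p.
(0.153, 0.277)

Proportion CI:
SE = √(p̂(1-p̂)/n) = √(0.215 · 0.785 / 291) = 0.02408

z* = 2.576
Margin = z* · SE = 2.576 · 0.02408 = 0.0620

CI: 0.215 ± 0.0620 = (0.153, 0.277)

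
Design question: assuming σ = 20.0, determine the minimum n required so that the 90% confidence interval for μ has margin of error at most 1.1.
n ≥ 895

For margin E ≤ 1.1:
n ≥ (z* · σ / E)²
n ≥ (1.645 · 20.0 / 1.1)²
n ≥ 894.55

Minimum n = 895 (rounding up)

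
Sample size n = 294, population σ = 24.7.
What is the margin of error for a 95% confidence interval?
Margin of error = 2.82

Margin of error = z* · σ/√n
= 1.960 · 24.7/√294
= 1.960 · 24.7/17.1464
= 2.82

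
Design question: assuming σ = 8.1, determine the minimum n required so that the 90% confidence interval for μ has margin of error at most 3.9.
n ≥ 12

For margin E ≤ 3.9:
n ≥ (z* · σ / E)²
n ≥ (1.645 · 8.1 / 3.9)²
n ≥ 11.67

Minimum n = 12 (rounding up)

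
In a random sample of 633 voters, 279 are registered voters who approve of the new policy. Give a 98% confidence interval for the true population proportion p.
(0.395, 0.487)

Proportion CI:
p̂ = 279/633 = 0.44076
SE = √(p̂(1-p̂)/n) = √(0.44076 · 0.55924 / 633) = 0.01973

z* = 2.326
Margin = z* · SE = 2.326 · 0.01973 = 0.0459

CI: 0.44076 ± 0.0459 = (0.395, 0.487)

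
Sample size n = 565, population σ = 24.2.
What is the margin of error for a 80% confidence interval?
Margin of error = 1.31

Margin of error = z* · σ/√n
= 1.282 · 24.2/√565
= 1.282 · 24.2/23.7697
= 1.31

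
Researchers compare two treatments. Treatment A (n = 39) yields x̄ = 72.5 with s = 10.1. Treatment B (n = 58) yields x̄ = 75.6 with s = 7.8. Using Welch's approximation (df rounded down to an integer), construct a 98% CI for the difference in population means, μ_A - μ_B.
(-7.66, 1.46)

Difference: x̄₁ - x̄₂ = -3.10
SE = √(s₁²/n₁ + s₂²/n₂) = √(10.1²/39 + 7.8²/58) = 1.9143
df = 67.37 → 67 (Welch–Satterthwaite, rounded down)
t* = 2.383

CI: -3.10 ± 2.383 · 1.9143 = -3.10 ± 4.56 = (-7.66, 1.46)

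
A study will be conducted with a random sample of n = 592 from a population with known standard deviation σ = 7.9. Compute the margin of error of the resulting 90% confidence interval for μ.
Margin of error = 0.53

Margin of error = z* · σ/√n
= 1.645 · 7.9/√592
= 1.645 · 7.9/24.3311
= 0.53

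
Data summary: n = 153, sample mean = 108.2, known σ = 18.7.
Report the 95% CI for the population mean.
(105.24, 111.16)

z-interval (σ known):
z* = 1.960 for 95% confidence

Margin of error = z* · σ/√n = 1.960 · 18.7/√153 = 2.96

CI: (108.2 - 2.96, 108.2 + 2.96) = (105.24, 111.16)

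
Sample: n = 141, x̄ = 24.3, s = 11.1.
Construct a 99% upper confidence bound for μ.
μ ≤ 26.50

Upper bound (one-sided):
t* = 2.353 (one-sided for 99%)
Upper bound = x̄ + t* · s/√n = 24.3 + 2.353 · 11.1/√141 = 26.50

We are 99% confident that μ ≤ 26.50.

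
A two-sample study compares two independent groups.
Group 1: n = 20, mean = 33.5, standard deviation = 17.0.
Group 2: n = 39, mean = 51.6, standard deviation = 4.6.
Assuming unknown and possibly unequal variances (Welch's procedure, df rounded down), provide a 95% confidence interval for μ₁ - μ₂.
(-26.18, -10.02)

Difference: x̄₁ - x̄₂ = -18.10
SE = √(s₁²/n₁ + s₂²/n₂) = √(17.0²/20 + 4.6²/39) = 3.8720
df = 20.44 → 20 (Welch–Satterthwaite, rounded down)
t* = 2.086

CI: -18.10 ± 2.086 · 3.8720 = -18.10 ± 8.08 = (-26.18, -10.02)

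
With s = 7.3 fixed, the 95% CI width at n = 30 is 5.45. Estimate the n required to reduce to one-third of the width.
n ≈ 270

CI width ∝ 1/√n
To reduce width by factor 3, need √n to grow by 3 → need 3² = 9 times as many samples.

Current: n = 30, width = 5.45
New: n = 270, width ≈ 1.75

Width reduced by factor of 5.45/1.75 = 3.11.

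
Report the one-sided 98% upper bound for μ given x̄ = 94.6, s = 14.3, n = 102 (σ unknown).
μ ≤ 97.55

Upper bound (one-sided):
t* = 2.081 (one-sided for 98%)
Upper bound = x̄ + t* · s/√n = 94.6 + 2.081 · 14.3/√102 = 97.55

We are 98% confident that μ ≤ 97.55.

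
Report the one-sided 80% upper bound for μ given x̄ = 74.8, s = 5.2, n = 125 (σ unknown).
μ ≤ 75.19

Upper bound (one-sided):
t* = 0.845 (one-sided for 80%)
Upper bound = x̄ + t* · s/√n = 74.8 + 0.845 · 5.2/√125 = 75.19

We are 80% confident that μ ≤ 75.19.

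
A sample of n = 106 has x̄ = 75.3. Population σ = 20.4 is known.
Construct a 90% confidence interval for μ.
(72.04, 78.56)

z-interval (σ known):
z* = 1.645 for 90% confidence

Margin of error = z* · σ/√n = 1.645 · 20.4/√106 = 3.26

CI: (75.3 - 3.26, 75.3 + 3.26) = (72.04, 78.56)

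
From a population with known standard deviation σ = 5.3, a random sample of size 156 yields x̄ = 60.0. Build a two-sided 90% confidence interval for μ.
(59.30, 60.70)

z-interval (σ known):
z* = 1.645 for 90% confidence

Margin of error = z* · σ/√n = 1.645 · 5.3/√156 = 0.70

CI: (60.0 - 0.70, 60.0 + 0.70) = (59.30, 60.70)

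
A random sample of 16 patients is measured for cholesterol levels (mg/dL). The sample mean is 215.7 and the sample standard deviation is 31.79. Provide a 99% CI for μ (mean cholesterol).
(192.28, 239.12)

t-interval (σ unknown):
df = n - 1 = 15
t* = 2.947 for 99% confidence

Margin of error = t* · s/√n = 2.947 · 31.79/√16 = 23.42

CI: (192.28, 239.12)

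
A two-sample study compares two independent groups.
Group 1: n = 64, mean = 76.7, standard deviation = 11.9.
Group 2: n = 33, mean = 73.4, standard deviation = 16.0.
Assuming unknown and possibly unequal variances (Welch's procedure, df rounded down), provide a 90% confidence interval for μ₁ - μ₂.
(-1.99, 8.59)

Difference: x̄₁ - x̄₂ = 3.30
SE = √(s₁²/n₁ + s₂²/n₂) = √(11.9²/64 + 16.0²/33) = 3.1576
df = 50.76 → 50 (Welch–Satterthwaite, rounded down)
t* = 1.676

CI: 3.30 ± 1.676 · 3.1576 = 3.30 ± 5.29 = (-1.99, 8.59)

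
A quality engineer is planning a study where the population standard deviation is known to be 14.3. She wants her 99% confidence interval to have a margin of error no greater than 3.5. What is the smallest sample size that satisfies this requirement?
n ≥ 111

For margin E ≤ 3.5:
n ≥ (z* · σ / E)²
n ≥ (2.576 · 14.3 / 3.5)²
n ≥ 110.77

Minimum n = 111 (rounding up)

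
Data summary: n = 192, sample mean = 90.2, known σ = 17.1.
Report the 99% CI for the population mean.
(87.02, 93.38)

z-interval (σ known):
z* = 2.576 for 99% confidence

Margin of error = z* · σ/√n = 2.576 · 17.1/√192 = 3.18

CI: (90.2 - 3.18, 90.2 + 3.18) = (87.02, 93.38)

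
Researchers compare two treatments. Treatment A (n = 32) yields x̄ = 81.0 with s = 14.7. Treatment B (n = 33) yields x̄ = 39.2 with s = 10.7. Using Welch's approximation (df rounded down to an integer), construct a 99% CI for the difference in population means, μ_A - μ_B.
(33.27, 50.33)

Difference: x̄₁ - x̄₂ = 41.80
SE = √(s₁²/n₁ + s₂²/n₂) = √(14.7²/32 + 10.7²/33) = 3.1972
df = 56.57 → 56 (Welch–Satterthwaite, rounded down)
t* = 2.667

CI: 41.80 ± 2.667 · 3.1972 = 41.80 ± 8.53 = (33.27, 50.33)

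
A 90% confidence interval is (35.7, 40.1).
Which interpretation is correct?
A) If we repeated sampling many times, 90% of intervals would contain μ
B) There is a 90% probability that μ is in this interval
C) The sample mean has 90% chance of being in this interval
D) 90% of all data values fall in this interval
A

A) Correct — this is the frequentist long-run coverage interpretation.
B) Wrong — μ is fixed; the randomness lives in the interval, not in μ.
C) Wrong — x̄ is observed and sits in the interval by construction.
D) Wrong — a CI is about the parameter μ, not individual data values.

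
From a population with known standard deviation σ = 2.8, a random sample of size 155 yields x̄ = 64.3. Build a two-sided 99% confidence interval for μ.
(63.72, 64.88)

z-interval (σ known):
z* = 2.576 for 99% confidence

Margin of error = z* · σ/√n = 2.576 · 2.8/√155 = 0.58

CI: (64.3 - 0.58, 64.3 + 0.58) = (63.72, 64.88)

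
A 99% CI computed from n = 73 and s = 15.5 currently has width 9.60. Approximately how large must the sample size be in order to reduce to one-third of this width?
n ≈ 657

CI width ∝ 1/√n
To reduce width by factor 3, need √n to grow by 3 → need 3² = 9 times as many samples.

Current: n = 73, width = 9.60
New: n = 657, width ≈ 3.12

Width reduced by factor of 9.60/3.12 = 3.08.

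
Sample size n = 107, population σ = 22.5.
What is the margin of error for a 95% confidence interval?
Margin of error = 4.26

Margin of error = z* · σ/√n
= 1.960 · 22.5/√107
= 1.960 · 22.5/10.3441
= 4.26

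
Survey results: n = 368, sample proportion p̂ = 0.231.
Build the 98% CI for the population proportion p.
(0.180, 0.282)

Proportion CI:
SE = √(p̂(1-p̂)/n) = √(0.231 · 0.769 / 368) = 0.02197

z* = 2.326
Margin = z* · SE = 2.326 · 0.02197 = 0.0511

CI: 0.231 ± 0.0511 = (0.180, 0.282)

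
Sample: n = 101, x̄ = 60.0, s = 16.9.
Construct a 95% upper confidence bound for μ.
μ ≤ 62.79

Upper bound (one-sided):
t* = 1.660 (one-sided for 95%)
Upper bound = x̄ + t* · s/√n = 60.0 + 1.660 · 16.9/√101 = 62.79

We are 95% confident that μ ≤ 62.79.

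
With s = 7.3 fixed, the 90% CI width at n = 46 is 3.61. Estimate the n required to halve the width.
n ≈ 184

CI width ∝ 1/√n
To reduce width by factor 2, need √n to grow by 2 → need 2² = 4 times as many samples.

Current: n = 46, width = 3.61
New: n = 184, width ≈ 1.78

Width reduced by factor of 3.61/1.78 = 2.03.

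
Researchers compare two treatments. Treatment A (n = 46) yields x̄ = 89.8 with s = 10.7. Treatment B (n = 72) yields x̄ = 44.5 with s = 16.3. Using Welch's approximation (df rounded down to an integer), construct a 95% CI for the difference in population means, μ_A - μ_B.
(40.38, 50.22)

Difference: x̄₁ - x̄₂ = 45.30
SE = √(s₁²/n₁ + s₂²/n₂) = √(10.7²/46 + 16.3²/72) = 2.4858
df = 115.89 → 115 (Welch–Satterthwaite, rounded down)
t* = 1.981

CI: 45.30 ± 1.981 · 2.4858 = 45.30 ± 4.92 = (40.38, 50.22)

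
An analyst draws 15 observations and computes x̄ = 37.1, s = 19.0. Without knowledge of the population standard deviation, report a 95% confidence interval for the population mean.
(26.58, 47.62)

t-interval (σ unknown):
df = n - 1 = 14
t* = 2.145 for 95% confidence

Margin of error = t* · s/√n = 2.145 · 19.0/√15 = 10.52

CI: (26.58, 47.62)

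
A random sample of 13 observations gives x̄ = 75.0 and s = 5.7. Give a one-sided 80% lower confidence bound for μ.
μ ≥ 73.62

Lower bound (one-sided):
t* = 0.873 (one-sided for 80%)
Lower bound = x̄ - t* · s/√n = 75.0 - 0.873 · 5.7/√13 = 73.62

We are 80% confident that μ ≥ 73.62.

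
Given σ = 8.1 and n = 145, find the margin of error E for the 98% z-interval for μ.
Margin of error = 1.56

Margin of error = z* · σ/√n
= 2.326 · 8.1/√145
= 2.326 · 8.1/12.0416
= 1.56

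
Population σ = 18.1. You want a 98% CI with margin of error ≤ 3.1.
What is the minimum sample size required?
n ≥ 185

For margin E ≤ 3.1:
n ≥ (z* · σ / E)²
n ≥ (2.326 · 18.1 / 3.1)²
n ≥ 184.44

Minimum n = 185 (rounding up)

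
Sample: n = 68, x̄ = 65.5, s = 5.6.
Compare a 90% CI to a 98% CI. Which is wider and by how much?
98% CI is wider by 0.97

df = 67
90% CI: t* = 1.668, (64.37, 66.63), width = 2 · t* · s/√n = 2.27
98% CI: t* = 2.383, (63.88, 67.12), width = 2 · t* · s/√n = 3.24

The 98% CI is wider by 3.24 - 2.27 = 0.97.
Higher confidence requires a wider interval.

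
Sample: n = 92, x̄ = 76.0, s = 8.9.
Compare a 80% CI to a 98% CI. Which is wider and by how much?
98% CI is wider by 1.99

df = 91
80% CI: t* = 1.291, (74.80, 77.20), width = 2 · t* · s/√n = 2.40
98% CI: t* = 2.368, (73.80, 78.20), width = 2 · t* · s/√n = 4.39

The 98% CI is wider by 4.39 - 2.40 = 1.99.
Higher confidence requires a wider interval.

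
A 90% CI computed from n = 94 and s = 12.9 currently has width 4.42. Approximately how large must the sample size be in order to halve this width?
n ≈ 376

CI width ∝ 1/√n
To reduce width by factor 2, need √n to grow by 2 → need 2² = 4 times as many samples.

Current: n = 94, width = 4.42
New: n = 376, width ≈ 2.19

Width reduced by factor of 4.42/2.19 = 2.02.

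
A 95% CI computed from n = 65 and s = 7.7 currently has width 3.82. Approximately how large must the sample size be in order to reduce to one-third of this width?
n ≈ 585

CI width ∝ 1/√n
To reduce width by factor 3, need √n to grow by 3 → need 3² = 9 times as many samples.

Current: n = 65, width = 3.82
New: n = 585, width ≈ 1.25

Width reduced by factor of 3.82/1.25 = 3.06.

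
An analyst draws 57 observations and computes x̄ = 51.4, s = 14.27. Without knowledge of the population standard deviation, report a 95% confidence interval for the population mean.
(47.61, 55.19)

t-interval (σ unknown):
df = n - 1 = 56
t* = 2.003 for 95% confidence

Margin of error = t* · s/√n = 2.003 · 14.27/√57 = 3.79

CI: (47.61, 55.19)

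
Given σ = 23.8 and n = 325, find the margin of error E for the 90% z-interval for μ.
Margin of error = 2.17

Margin of error = z* · σ/√n
= 1.645 · 23.8/√325
= 1.645 · 23.8/18.0278
= 2.17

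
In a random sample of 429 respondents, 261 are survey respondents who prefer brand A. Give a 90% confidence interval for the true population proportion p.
(0.570, 0.647)

Proportion CI:
p̂ = 261/429 = 0.60839
SE = √(p̂(1-p̂)/n) = √(0.60839 · 0.39161 / 429) = 0.02357

z* = 1.645
Margin = z* · SE = 1.645 · 0.02357 = 0.0388

CI: 0.60839 ± 0.0388 = (0.570, 0.647)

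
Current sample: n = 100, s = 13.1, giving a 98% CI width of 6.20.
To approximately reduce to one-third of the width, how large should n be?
n ≈ 900

CI width ∝ 1/√n
To reduce width by factor 3, need √n to grow by 3 → need 3² = 9 times as many samples.

Current: n = 100, width = 6.20
New: n = 900, width ≈ 2.04

Width reduced by factor of 6.20/2.04 = 3.04.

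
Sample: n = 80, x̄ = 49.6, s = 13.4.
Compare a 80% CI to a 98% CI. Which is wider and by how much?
98% CI is wider by 3.24

df = 79
80% CI: t* = 1.292, (47.66, 51.54), width = 2 · t* · s/√n = 3.87
98% CI: t* = 2.374, (46.04, 53.16), width = 2 · t* · s/√n = 7.11

The 98% CI is wider by 7.11 - 3.87 = 3.24.
Higher confidence requires a wider interval.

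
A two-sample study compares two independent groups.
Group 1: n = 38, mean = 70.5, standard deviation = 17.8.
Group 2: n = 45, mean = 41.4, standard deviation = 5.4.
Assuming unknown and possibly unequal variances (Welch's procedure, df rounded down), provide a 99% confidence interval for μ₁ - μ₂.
(21.01, 37.19)

Difference: x̄₁ - x̄₂ = 29.10
SE = √(s₁²/n₁ + s₂²/n₂) = √(17.8²/38 + 5.4²/45) = 2.9976
df = 42.76 → 42 (Welch–Satterthwaite, rounded down)
t* = 2.698

CI: 29.10 ± 2.698 · 2.9976 = 29.10 ± 8.09 = (21.01, 37.19)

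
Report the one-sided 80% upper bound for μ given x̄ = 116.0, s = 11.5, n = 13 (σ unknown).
μ ≤ 118.78

Upper bound (one-sided):
t* = 0.873 (one-sided for 80%)
Upper bound = x̄ + t* · s/√n = 116.0 + 0.873 · 11.5/√13 = 118.78

We are 80% confident that μ ≤ 118.78.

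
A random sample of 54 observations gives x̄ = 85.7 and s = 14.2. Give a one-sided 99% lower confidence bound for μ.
μ ≥ 81.06

Lower bound (one-sided):
t* = 2.399 (one-sided for 99%)
Lower bound = x̄ - t* · s/√n = 85.7 - 2.399 · 14.2/√54 = 81.06

We are 99% confident that μ ≥ 81.06.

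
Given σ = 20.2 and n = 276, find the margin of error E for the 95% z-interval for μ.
Margin of error = 2.38

Margin of error = z* · σ/√n
= 1.960 · 20.2/√276
= 1.960 · 20.2/16.6132
= 2.38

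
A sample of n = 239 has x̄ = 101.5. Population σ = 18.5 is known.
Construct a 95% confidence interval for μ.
(99.15, 103.85)

z-interval (σ known):
z* = 1.960 for 95% confidence

Margin of error = z* · σ/√n = 1.960 · 18.5/√239 = 2.35

CI: (101.5 - 2.35, 101.5 + 2.35) = (99.15, 103.85)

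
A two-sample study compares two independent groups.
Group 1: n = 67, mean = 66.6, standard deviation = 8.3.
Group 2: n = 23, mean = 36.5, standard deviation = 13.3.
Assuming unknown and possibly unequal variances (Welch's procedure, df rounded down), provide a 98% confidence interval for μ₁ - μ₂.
(22.82, 37.38)

Difference: x̄₁ - x̄₂ = 30.10
SE = √(s₁²/n₁ + s₂²/n₂) = √(8.3²/67 + 13.3²/23) = 2.9528
df = 28.11 → 28 (Welch–Satterthwaite, rounded down)
t* = 2.467

CI: 30.10 ± 2.467 · 2.9528 = 30.10 ± 7.28 = (22.82, 37.38)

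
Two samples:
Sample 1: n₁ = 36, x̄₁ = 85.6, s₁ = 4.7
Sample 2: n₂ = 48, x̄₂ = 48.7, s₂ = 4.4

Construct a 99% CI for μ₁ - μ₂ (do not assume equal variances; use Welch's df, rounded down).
(34.23, 39.57)

Difference: x̄₁ - x̄₂ = 36.90
SE = √(s₁²/n₁ + s₂²/n₂) = √(4.7²/36 + 4.4²/48) = 1.0084
df = 72.73 → 72 (Welch–Satterthwaite, rounded down)
t* = 2.646

CI: 36.90 ± 2.646 · 1.0084 = 36.90 ± 2.67 = (34.23, 39.57)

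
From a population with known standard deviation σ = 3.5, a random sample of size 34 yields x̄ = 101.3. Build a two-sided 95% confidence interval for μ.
(100.12, 102.48)

z-interval (σ known):
z* = 1.960 for 95% confidence

Margin of error = z* · σ/√n = 1.960 · 3.5/√34 = 1.18

CI: (101.3 - 1.18, 101.3 + 1.18) = (100.12, 102.48)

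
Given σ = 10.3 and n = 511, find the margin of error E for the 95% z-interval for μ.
Margin of error = 0.89

Margin of error = z* · σ/√n
= 1.960 · 10.3/√511
= 1.960 · 10.3/22.6053
= 0.89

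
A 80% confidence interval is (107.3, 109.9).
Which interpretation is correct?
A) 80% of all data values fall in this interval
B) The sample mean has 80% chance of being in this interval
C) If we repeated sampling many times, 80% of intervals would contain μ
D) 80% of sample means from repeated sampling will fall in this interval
C

A) Wrong — a CI is about the parameter μ, not individual data values.
B) Wrong — x̄ is observed and sits in the interval by construction.
C) Correct — this is the frequentist long-run coverage interpretation.
D) Wrong — coverage applies to intervals containing μ, not to future x̄ values.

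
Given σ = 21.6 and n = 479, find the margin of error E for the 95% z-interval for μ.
Margin of error = 1.93

Margin of error = z* · σ/√n
= 1.960 · 21.6/√479
= 1.960 · 21.6/21.8861
= 1.93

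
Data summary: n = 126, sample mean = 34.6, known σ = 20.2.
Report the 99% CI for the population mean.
(29.96, 39.24)

z-interval (σ known):
z* = 2.576 for 99% confidence

Margin of error = z* · σ/√n = 2.576 · 20.2/√126 = 4.64

CI: (34.6 - 4.64, 34.6 + 4.64) = (29.96, 39.24)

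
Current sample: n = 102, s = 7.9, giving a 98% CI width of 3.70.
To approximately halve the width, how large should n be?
n ≈ 408

CI width ∝ 1/√n
To reduce width by factor 2, need √n to grow by 2 → need 2² = 4 times as many samples.

Current: n = 102, width = 3.70
New: n = 408, width ≈ 1.83

Width reduced by factor of 3.70/1.83 = 2.02.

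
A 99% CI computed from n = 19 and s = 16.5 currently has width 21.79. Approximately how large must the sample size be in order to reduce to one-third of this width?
n ≈ 171

CI width ∝ 1/√n
To reduce width by factor 3, need √n to grow by 3 → need 3² = 9 times as many samples.

Current: n = 19, width = 21.79
New: n = 171, width ≈ 6.57

Width reduced by factor of 21.79/6.57 = 3.32.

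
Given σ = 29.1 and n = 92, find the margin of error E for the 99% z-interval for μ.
Margin of error = 7.82

Margin of error = z* · σ/√n
= 2.576 · 29.1/√92
= 2.576 · 29.1/9.5917
= 7.82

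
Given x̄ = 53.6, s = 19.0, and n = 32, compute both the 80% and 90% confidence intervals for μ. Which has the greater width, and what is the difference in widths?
90% CI is wider by 2.60

df = 31
80% CI: t* = 1.309, (49.20, 58.00), width = 2 · t* · s/√n = 8.79
90% CI: t* = 1.696, (47.90, 59.30), width = 2 · t* · s/√n = 11.39

The 90% CI is wider by 11.39 - 8.79 = 2.60.
Higher confidence requires a wider interval.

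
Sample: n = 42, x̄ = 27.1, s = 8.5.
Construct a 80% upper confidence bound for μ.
μ ≤ 28.21

Upper bound (one-sided):
t* = 0.850 (one-sided for 80%)
Upper bound = x̄ + t* · s/√n = 27.1 + 0.850 · 8.5/√42 = 28.21

We are 80% confident that μ ≤ 28.21.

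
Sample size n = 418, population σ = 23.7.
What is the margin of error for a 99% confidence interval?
Margin of error = 2.99

Margin of error = z* · σ/√n
= 2.576 · 23.7/√418
= 2.576 · 23.7/20.4450
= 2.99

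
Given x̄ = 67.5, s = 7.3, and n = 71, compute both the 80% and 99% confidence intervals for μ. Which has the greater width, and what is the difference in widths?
99% CI is wider by 2.35

df = 70
80% CI: t* = 1.294, (66.38, 68.62), width = 2 · t* · s/√n = 2.24
99% CI: t* = 2.648, (65.21, 69.79), width = 2 · t* · s/√n = 4.59

The 99% CI is wider by 4.59 - 2.24 = 2.35.
Higher confidence requires a wider interval.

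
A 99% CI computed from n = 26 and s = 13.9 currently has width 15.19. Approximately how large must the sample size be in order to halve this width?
n ≈ 104

CI width ∝ 1/√n
To reduce width by factor 2, need √n to grow by 2 → need 2² = 4 times as many samples.

Current: n = 26, width = 15.19
New: n = 104, width ≈ 7.15

Width reduced by factor of 15.19/7.15 = 2.12.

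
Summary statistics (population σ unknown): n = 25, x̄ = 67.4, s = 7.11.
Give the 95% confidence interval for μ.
(64.46, 70.34)

t-interval (σ unknown):
df = n - 1 = 24
t* = 2.064 for 95% confidence

Margin of error = t* · s/√n = 2.064 · 7.11/√25 = 2.94

CI: (64.46, 70.34)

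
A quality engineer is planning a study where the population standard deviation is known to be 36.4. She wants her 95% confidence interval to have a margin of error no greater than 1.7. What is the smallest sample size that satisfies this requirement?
n ≥ 1762

For margin E ≤ 1.7:
n ≥ (z* · σ / E)²
n ≥ (1.960 · 36.4 / 1.7)²
n ≥ 1761.23

Minimum n = 1762 (rounding up)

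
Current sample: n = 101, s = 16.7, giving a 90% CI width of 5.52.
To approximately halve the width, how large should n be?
n ≈ 404

CI width ∝ 1/√n
To reduce width by factor 2, need √n to grow by 2 → need 2² = 4 times as many samples.

Current: n = 101, width = 5.52
New: n = 404, width ≈ 2.74

Width reduced by factor of 5.52/2.74 = 2.01.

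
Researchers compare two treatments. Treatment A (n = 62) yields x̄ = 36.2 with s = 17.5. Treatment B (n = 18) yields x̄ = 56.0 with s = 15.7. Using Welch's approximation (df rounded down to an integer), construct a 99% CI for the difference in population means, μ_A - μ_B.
(-31.67, -7.93)

Difference: x̄₁ - x̄₂ = -19.80
SE = √(s₁²/n₁ + s₂²/n₂) = √(17.5²/62 + 15.7²/18) = 4.3166
df = 30.37 → 30 (Welch–Satterthwaite, rounded down)
t* = 2.750

CI: -19.80 ± 2.750 · 4.3166 = -19.80 ± 11.87 = (-31.67, -7.93)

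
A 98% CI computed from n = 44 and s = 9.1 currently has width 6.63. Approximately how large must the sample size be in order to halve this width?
n ≈ 176

CI width ∝ 1/√n
To reduce width by factor 2, need √n to grow by 2 → need 2² = 4 times as many samples.

Current: n = 44, width = 6.63
New: n = 176, width ≈ 3.22

Width reduced by factor of 6.63/3.22 = 2.06.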